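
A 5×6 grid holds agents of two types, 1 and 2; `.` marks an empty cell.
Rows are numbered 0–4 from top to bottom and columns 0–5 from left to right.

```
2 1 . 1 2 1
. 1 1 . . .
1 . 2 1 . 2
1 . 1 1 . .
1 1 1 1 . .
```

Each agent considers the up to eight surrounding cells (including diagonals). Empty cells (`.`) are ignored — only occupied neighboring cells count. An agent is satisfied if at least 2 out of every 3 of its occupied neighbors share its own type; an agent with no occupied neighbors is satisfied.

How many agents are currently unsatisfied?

(0,0)2 0/2 unhappy
(0,1)1 2/3 ok
(0,3)1 1/2 unhappy
(0,4)2 0/2 unhappy
(0,5)1 0/1 unhappy
(1,1)1 3/5 unhappy
(1,2)1 4/5 ok
(2,0)1 2/2 ok
(2,2)2 0/5 unhappy
(2,3)1 3/4 ok
(2,5)2 0/0 ok
(3,0)1 3/3 ok
(3,2)1 5/6 ok
(3,3)1 4/5 ok
(4,0)1 2/2 ok
(4,1)1 4/4 ok
(4,2)1 4/4 ok
(4,3)1 3/3 ok
Unsatisfied: (0,0), (0,3), (0,4), (0,5), (1,1), (2,2) — 6 in total.

6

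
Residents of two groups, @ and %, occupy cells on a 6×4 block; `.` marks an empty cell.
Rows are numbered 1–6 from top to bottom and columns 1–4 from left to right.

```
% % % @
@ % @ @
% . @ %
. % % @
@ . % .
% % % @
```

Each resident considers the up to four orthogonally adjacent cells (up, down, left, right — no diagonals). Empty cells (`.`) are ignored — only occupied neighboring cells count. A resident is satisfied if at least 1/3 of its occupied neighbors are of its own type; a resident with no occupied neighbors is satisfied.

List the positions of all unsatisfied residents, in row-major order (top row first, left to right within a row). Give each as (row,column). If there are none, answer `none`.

(2,1), (3,1), (3,4), (4,4), (5,1), (6,4)

(1,1)% 1/2 satisfied
(1,2)% 3/3 satisfied
(1,3)% 1/3 satisfied
(1,4)@ 1/2 satisfied
(2,1)@ 0/3 not
(2,2)% 1/3 satisfied
(2,3)@ 2/4 satisfied
(2,4)@ 2/3 satisfied
(3,1)% 0/1 not
(3,3)@ 1/3 satisfied
(3,4)% 0/3 not
(4,2)% 1/1 satisfied
(4,3)% 2/4 satisfied
(4,4)@ 0/2 not
(5,1)@ 0/1 not
(5,3)% 2/2 satisfied
(6,1)% 1/2 satisfied
(6,2)% 2/2 satisfied
(6,3)% 2/3 satisfied
(6,4)@ 0/1 not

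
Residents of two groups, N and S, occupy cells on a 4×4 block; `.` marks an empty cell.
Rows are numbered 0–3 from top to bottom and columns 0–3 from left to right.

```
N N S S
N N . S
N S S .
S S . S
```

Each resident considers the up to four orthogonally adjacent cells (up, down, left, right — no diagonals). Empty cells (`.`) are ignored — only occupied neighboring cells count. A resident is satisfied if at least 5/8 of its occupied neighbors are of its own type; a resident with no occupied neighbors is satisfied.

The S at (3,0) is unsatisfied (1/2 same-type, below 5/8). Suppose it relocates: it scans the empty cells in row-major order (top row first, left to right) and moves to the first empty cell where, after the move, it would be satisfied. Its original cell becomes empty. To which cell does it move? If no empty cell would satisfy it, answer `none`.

(1,2)

Vacating (3,0). Empty cells in order:
  (1,2): 3/4 same-type → satisfied — stop here.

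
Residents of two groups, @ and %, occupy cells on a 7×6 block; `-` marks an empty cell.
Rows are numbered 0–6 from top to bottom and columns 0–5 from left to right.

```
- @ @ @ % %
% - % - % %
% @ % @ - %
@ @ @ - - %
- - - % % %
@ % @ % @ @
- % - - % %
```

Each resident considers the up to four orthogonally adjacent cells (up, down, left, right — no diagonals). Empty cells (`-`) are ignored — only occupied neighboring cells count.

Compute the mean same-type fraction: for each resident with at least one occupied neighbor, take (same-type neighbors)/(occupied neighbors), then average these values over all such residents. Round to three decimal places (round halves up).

0.594

(0,1)@ 1/1
(0,2)@ 2/3
(0,3)@ 1/2
(0,4)% 2/3
(0,5)% 2/2
(1,0)% 1/1
(1,2)% 1/2
(1,4)% 2/2
(1,5)% 3/3
(2,0)% 1/3
(2,1)@ 1/3
(2,2)% 1/4
(2,3)@ 0/1
(2,5)% 2/2
(3,0)@ 1/2
(3,1)@ 3/3
(3,2)@ 1/2
(3,5)% 2/2
(4,3)% 2/2
(4,4)% 2/3
(4,5)% 2/3
(5,0)@ 0/1
(5,1)% 1/3
(5,2)@ 0/2
(5,3)% 1/3
(5,4)@ 1/4
(5,5)@ 1/3
(6,1)% 1/1
(6,4)% 1/2
(6,5)% 1/2
Sum over 30 residents: 1/1 + 2/3 + 1/2 + 2/3 + 2/2 + 1/1 + 1/2 + 2/2 + 3/3 + 1/3 + 1/3 + 1/4 + 0/1 + 2/2 + 1/2 + 3/3 + 1/2 + 2/2 + 2/2 + 2/3 + 2/3 + 0/1 + 1/3 + 0/2 + 1/3 + 1/4 + 1/3 + 1/1 + 1/2 + 1/2 = 107/6; mean = 107/6 ÷ 30 = 107/180 = 0.594444… → 0.594.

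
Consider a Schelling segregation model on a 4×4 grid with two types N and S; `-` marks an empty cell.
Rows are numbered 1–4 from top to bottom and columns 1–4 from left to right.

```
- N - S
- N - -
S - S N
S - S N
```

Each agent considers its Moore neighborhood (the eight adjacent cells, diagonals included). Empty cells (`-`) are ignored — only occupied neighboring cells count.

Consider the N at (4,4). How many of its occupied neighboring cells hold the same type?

Occupied neighbors of (4,4): (3,3)=S, (3,4)=N, (4,3)=S.
Same type (N): 1 of 3.

1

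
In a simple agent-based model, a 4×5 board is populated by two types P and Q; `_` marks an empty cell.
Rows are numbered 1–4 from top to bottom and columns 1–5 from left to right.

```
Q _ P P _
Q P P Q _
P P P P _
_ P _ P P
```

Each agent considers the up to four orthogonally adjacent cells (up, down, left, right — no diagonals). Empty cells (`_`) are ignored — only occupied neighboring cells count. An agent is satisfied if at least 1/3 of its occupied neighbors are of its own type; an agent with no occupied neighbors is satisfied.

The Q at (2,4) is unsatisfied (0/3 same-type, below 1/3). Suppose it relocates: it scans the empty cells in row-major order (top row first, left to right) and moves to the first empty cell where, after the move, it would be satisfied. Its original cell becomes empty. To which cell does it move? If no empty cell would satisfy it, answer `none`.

(1,2)

Vacating (2,4). Empty cells in order:
  (1,2): 1/3 same-type → satisfied — stop here.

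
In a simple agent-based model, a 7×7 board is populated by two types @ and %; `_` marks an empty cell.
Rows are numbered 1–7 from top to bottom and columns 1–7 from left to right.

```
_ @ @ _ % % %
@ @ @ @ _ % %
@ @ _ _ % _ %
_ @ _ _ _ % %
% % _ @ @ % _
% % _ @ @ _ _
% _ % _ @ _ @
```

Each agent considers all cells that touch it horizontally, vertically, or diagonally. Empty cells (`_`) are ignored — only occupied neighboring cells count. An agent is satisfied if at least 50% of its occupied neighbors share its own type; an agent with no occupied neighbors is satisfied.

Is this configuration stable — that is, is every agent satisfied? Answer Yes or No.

Yes

(1,2)@ 4/4 satisfied
(1,3)@ 4/4 satisfied
(1,5)% 2/3 satisfied
(1,6)% 4/4 satisfied
(1,7)% 3/3 satisfied
(2,1)@ 4/4 satisfied
(2,2)@ 6/6 satisfied
(2,3)@ 5/5 satisfied
(2,4)@ 2/4 satisfied
(2,6)% 6/6 satisfied
(2,7)% 4/4 satisfied
(3,1)@ 4/4 satisfied
(3,2)@ 5/5 satisfied
(3,5)% 2/3 satisfied
(3,7)% 4/4 satisfied
(4,2)@ 2/4 satisfied
(4,6)% 4/5 satisfied
(4,7)% 3/3 satisfied
(5,1)% 3/4 satisfied
(5,2)% 3/4 satisfied
(5,4)@ 3/3 satisfied
(5,5)@ 3/5 satisfied
(5,6)% 2/4 satisfied
(6,1)% 4/4 satisfied
(6,2)% 5/5 satisfied
(6,4)@ 4/5 satisfied
(6,5)@ 4/5 satisfied
(7,1)% 2/2 satisfied
(7,3)% 1/2 satisfied
(7,5)@ 2/2 satisfied
(7,7)@ 0/0 satisfied
All meet the threshold, so the configuration is stable.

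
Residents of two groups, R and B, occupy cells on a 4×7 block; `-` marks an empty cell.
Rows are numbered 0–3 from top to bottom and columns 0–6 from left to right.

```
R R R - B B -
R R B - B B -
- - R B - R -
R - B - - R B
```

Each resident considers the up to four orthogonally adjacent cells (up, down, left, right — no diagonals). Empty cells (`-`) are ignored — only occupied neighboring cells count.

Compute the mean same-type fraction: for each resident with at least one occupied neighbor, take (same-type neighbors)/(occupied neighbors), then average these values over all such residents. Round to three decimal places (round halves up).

Row 0: (0,0)R 2/2 · (0,1)R 3/3 · (0,2)R 1/2 · (0,4)B 2/2 · (0,5)B 2/2
Row 1: (1,0)R 2/2 · (1,1)R 2/3 · (1,2)B 0/3 · (1,4)B 2/2 · (1,5)B 2/3
Row 2: (2,2)R 0/3 · (2,3)B 0/1 · (2,5)R 1/2
Row 3: (3,0)R — no occupied neighbors · (3,2)B 0/1 · (3,5)R 1/2 · (3,6)B 0/1
Sum over 16 residents: 2/2 + 3/3 + 1/2 + 2/2 + 2/2 + 2/2 + 2/3 + 0/3 + 2/2 + 2/3 + 0/3 + 0/1 + 1/2 + 0/1 + 1/2 + 0/1 = 53/6; mean = 53/6 ÷ 16 = 53/96 = 0.552083… → 0.552.

0.552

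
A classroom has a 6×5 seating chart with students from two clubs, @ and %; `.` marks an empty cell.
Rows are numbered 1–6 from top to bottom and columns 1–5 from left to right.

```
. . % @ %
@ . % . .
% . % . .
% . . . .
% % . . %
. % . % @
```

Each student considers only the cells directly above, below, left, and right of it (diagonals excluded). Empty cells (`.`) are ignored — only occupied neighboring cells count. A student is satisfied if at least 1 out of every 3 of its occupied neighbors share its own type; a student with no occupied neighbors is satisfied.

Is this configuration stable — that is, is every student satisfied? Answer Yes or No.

Row 1: (1,3)% 1/2 ✓ · (1,4)@ 0/2 ✗ · (1,5)% 0/1 ✗
Row 2: (2,1)@ 0/1 ✗ · (2,3)% 2/2 ✓
Row 3: (3,1)% 1/2 ✓ · (3,3)% 1/1 ✓
Row 4: (4,1)% 2/2 ✓
Row 5: (5,1)% 2/2 ✓ · (5,2)% 2/2 ✓ · (5,5)% 0/1 ✗
Row 6: (6,2)% 1/1 ✓ · (6,4)% 0/1 ✗ · (6,5)@ 0/2 ✗
For instance (1,4) has only 0/2 same-type neighbors, below 1/3.

No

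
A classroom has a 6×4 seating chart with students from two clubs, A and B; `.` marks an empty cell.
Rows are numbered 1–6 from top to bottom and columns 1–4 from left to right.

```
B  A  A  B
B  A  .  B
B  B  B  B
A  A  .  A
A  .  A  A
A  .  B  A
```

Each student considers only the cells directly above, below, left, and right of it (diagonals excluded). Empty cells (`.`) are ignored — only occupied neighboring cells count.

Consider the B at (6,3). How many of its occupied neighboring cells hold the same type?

Occupied neighbors of (6,3): (5,3)=A, (6,4)=A.
Same type (B): 0 of 2.

0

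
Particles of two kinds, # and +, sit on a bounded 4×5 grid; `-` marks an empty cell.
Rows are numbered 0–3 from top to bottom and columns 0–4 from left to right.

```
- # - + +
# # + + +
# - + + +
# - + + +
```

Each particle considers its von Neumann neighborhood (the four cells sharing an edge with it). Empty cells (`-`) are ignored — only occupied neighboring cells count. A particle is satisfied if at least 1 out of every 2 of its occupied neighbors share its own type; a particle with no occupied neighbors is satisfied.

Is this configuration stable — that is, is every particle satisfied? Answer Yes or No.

Yes

(0,1)# 1/1 ✓
(0,3)+ 2/2 ✓
(0,4)+ 2/2 ✓
(1,0)# 2/2 ✓
(1,1)# 2/3 ✓
(1,2)+ 2/3 ✓
(1,3)+ 4/4 ✓
(1,4)+ 3/3 ✓
(2,0)# 2/2 ✓
(2,2)+ 3/3 ✓
(2,3)+ 4/4 ✓
(2,4)+ 3/3 ✓
(3,0)# 1/1 ✓
(3,2)+ 2/2 ✓
(3,3)+ 3/3 ✓
(3,4)+ 2/2 ✓
All meet the threshold, so the configuration is stable.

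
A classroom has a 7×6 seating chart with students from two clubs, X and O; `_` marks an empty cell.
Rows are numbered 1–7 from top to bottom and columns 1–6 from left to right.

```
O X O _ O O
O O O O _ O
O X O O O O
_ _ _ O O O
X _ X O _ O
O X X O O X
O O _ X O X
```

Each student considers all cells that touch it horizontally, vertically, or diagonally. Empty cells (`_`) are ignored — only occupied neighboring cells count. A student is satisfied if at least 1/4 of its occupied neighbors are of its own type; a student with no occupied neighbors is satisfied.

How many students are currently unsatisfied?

(1,1)O 2/3 ok
(1,2)X 0/5 unhappy
(1,3)O 3/4 ok
(1,5)O 3/3 ok
(1,6)O 2/2 ok
(2,1)O 3/5 ok
(2,2)O 6/8 ok
(2,3)O 5/7 ok
(2,4)O 6/6 ok
(2,6)O 4/4 ok
(3,1)O 2/3 ok
(3,2)X 0/5 unhappy
(3,3)O 5/6 ok
(3,4)O 6/6 ok
(3,5)O 7/7 ok
(3,6)O 4/4 ok
(4,4)O 5/6 ok
(4,5)O 7/7 ok
(4,6)O 4/4 ok
(5,1)X 1/2 ok
(5,3)X 2/5 ok
(5,4)O 4/6 ok
(5,6)O 3/4 ok
(6,1)O 2/4 ok
(6,2)X 3/6 ok
(6,3)X 3/6 ok
(6,4)O 3/6 ok
(6,5)O 4/7 ok
(6,6)X 1/4 ok
(7,1)O 2/3 ok
(7,2)O 2/4 ok
(7,4)X 1/4 ok
(7,5)O 2/5 ok
(7,6)X 1/3 ok
Unsatisfied: (1,2), (3,2) — 2 in total.

2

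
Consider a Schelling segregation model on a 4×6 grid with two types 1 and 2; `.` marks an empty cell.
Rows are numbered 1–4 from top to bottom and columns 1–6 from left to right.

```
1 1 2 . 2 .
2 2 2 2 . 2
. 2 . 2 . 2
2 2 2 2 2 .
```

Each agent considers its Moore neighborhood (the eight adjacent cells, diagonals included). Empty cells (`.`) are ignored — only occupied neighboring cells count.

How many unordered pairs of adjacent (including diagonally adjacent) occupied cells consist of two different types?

6

Scan each occupied cell's neighbors to the right and below (and the two forward diagonals) so each pair is counted once.
Row 1: 1(1,1)–1(1,2)= 1(1,1)–2(2,1)≠ 1(1,1)–2(2,2)≠ 1(1,2)–2(1,3)≠ 1(1,2)–2(2,2)≠ 1(1,2)–2(2,3)≠ 1(1,2)–2(2,1)≠ 2(1,3)–2(2,3)= 2(1,3)–2(2,4)= 2(1,3)–2(2,2)= 2(1,5)–2(2,6)= 2(1,5)–2(2,4)=  → 6/12 unlike.
Row 2: 2(2,1)–2(2,2)= 2(2,1)–2(3,2)= 2(2,2)–2(2,3)= 2(2,2)–2(3,2)= 2(2,3)–2(2,4)= 2(2,3)–2(3,4)= 2(2,3)–2(3,2)= 2(2,4)–2(3,4)= 2(2,6)–2(3,6)=  → 0/9 unlike.
Row 3: 2(3,2)–2(4,2)= 2(3,2)–2(4,3)= 2(3,2)–2(4,1)= 2(3,4)–2(4,4)= 2(3,4)–2(4,5)= 2(3,4)–2(4,3)= 2(3,6)–2(4,5)=  → 0/7 unlike.
Row 4: 2(4,1)–2(4,2)= 2(4,2)–2(4,3)= 2(4,3)–2(4,4)= 2(4,4)–2(4,5)=  → 0/4 unlike.
Total adjacent occupied pairs: 32; unlike-type pairs: 6.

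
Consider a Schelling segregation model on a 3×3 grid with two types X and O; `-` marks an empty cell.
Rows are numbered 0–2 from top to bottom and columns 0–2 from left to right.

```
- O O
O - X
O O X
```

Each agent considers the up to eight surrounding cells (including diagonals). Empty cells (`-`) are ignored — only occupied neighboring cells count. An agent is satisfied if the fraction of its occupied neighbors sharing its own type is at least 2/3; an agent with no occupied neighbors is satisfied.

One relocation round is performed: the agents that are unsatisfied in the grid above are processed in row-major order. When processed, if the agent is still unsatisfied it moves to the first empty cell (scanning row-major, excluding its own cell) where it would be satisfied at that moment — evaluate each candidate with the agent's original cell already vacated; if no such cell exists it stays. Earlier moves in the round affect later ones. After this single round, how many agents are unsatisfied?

Initially unsatisfied (in order): (0,2), (1,2), (2,1), (2,2).
  (0,2) → (0,0).
  (1,2): no empty cell satisfies it; stays.
  (2,1) → (1,1).
  (2,2): no empty cell satisfies it; stays.
Resulting grid:
O O -
O O X
O - X
Unsatisfied now: (1,2), (2,2).

2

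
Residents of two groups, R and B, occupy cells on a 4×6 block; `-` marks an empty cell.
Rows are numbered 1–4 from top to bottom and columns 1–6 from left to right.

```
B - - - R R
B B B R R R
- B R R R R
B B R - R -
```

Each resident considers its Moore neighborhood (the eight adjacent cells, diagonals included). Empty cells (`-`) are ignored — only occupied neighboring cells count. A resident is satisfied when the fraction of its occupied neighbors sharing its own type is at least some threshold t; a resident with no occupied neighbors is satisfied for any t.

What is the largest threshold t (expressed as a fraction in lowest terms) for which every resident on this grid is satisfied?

2/5

(1,1)B 2/2
(1,5)R 4/4
(1,6)R 3/3
(2,1)B 3/3
(2,2)B 4/5
(2,3)B 2/5
(2,4)R 5/6
(2,5)R 7/7
(2,6)R 5/5
(3,2)B 5/7
(3,3)R 3/7
(3,4)R 6/7
(3,5)R 6/6
(3,6)R 4/4
(4,1)B 2/2
(4,2)B 2/4
(4,3)R 2/4
(4,5)R 3/3
The smallest same-type fraction is 2/5 at (2,3), which reduces to 2/5. Any threshold above that leaves this resident unsatisfied.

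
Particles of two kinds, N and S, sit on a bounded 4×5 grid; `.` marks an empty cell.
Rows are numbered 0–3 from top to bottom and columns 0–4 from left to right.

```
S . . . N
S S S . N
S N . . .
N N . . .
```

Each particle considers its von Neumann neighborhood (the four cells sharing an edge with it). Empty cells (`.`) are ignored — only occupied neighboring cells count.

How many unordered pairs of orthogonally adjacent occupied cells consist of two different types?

Scan each occupied cell's neighbors to the right and below so each pair is counted once.
Row 0: S(0,0)–S(1,0)= N(0,4)–N(1,4)=  → 0/2 unlike.
Row 1: S(1,0)–S(1,1)= S(1,0)–S(2,0)= S(1,1)–S(1,2)= S(1,1)–N(2,1)≠  → 1/4 unlike.
Row 2: S(2,0)–N(2,1)≠ S(2,0)–N(3,0)≠ N(2,1)–N(3,1)=  → 2/3 unlike.
Row 3: N(3,0)–N(3,1)=  → 0/1 unlike.
Total adjacent occupied pairs: 10; unlike-type pairs: 3.

3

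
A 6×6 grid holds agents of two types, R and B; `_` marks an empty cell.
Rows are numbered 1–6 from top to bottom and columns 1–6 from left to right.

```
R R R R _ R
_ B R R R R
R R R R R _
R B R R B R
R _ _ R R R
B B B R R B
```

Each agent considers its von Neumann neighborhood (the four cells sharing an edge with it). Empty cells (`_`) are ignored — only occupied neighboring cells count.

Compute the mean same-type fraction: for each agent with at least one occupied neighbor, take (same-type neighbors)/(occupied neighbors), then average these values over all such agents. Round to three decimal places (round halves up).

0.691

(1,1)R 1/1
(1,2)R 2/3
(1,3)R 3/3
(1,4)R 2/2
(1,6)R 1/1
(2,2)B 0/3
(2,3)R 3/4
(2,4)R 4/4
(2,5)R 3/3
(2,6)R 2/2
(3,1)R 2/2
(3,2)R 2/4
(3,3)R 4/4
(3,4)R 4/4
(3,5)R 2/3
(4,1)R 2/3
(4,2)B 0/3
(4,3)R 2/3
(4,4)R 3/4
(4,5)B 0/4
(4,6)R 1/2
(5,1)R 1/2
(5,4)R 3/3
(5,5)R 3/4
(5,6)R 2/3
(6,1)B 1/2
(6,2)B 2/2
(6,3)B 1/2
(6,4)R 2/3
(6,5)R 2/3
(6,6)B 0/2
Sum over 31 agents: 1/1 + 2/3 + 3/3 + 2/2 + 1/1 + 0/3 + 3/4 + 4/4 + 3/3 + 2/2 + 2/2 + 2/4 + 4/4 + 4/4 + 2/3 + 2/3 + 0/3 + 2/3 + 3/4 + 0/4 + 1/2 + 1/2 + 3/3 + 3/4 + 2/3 + 1/2 + 2/2 + 1/2 + 2/3 + 2/3 + 0/2 = 257/12; mean = 257/12 ÷ 31 = 257/372 = 0.690860… → 0.691.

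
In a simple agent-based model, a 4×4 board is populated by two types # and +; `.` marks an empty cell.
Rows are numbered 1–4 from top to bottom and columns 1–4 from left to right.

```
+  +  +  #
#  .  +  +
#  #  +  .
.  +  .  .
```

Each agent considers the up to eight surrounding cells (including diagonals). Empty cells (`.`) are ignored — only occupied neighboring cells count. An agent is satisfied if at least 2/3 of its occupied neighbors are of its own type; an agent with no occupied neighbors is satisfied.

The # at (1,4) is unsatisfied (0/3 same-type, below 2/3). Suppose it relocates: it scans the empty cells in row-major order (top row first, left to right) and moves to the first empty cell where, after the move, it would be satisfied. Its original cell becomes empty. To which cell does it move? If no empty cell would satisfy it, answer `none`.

(4,1)

Vacating (1,4). Empty cells in order:
  (2,2): 3/8 same-type → still unsatisfied.
  (3,4): 0/3 same-type → still unsatisfied.
  (4,1): 2/3 same-type → satisfied — stop here.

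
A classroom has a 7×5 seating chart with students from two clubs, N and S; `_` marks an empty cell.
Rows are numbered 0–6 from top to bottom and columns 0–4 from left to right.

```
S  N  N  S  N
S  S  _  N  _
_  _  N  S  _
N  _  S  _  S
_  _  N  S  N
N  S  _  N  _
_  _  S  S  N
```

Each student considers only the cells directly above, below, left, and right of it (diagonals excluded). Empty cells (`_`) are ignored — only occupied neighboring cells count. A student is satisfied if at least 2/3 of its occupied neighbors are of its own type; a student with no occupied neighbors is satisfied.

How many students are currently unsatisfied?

19

(0,0)S 1/2 not
(0,1)N 1/3 not
(0,2)N 1/2 not
(0,3)S 0/3 not
(0,4)N 0/1 not
(1,0)S 2/2 satisfied
(1,1)S 1/2 not
(1,3)N 0/2 not
(2,2)N 0/2 not
(2,3)S 0/2 not
(3,0)N 0/0 satisfied
(3,2)S 0/2 not
(3,4)S 0/1 not
(4,2)N 0/2 not
(4,3)S 0/3 not
(4,4)N 0/2 not
(5,0)N 0/1 not
(5,1)S 0/1 not
(5,3)N 0/2 not
(6,2)S 1/1 satisfied
(6,3)S 1/3 not
(6,4)N 0/1 not
Unsatisfied: (0,0), (0,1), (0,2), (0,3), (0,4), (1,1), (1,3), (2,2), (2,3), (3,2), (3,4), (4,2), (4,3), (4,4), (5,0), (5,1), (5,3), (6,3), (6,4) — 19 in total.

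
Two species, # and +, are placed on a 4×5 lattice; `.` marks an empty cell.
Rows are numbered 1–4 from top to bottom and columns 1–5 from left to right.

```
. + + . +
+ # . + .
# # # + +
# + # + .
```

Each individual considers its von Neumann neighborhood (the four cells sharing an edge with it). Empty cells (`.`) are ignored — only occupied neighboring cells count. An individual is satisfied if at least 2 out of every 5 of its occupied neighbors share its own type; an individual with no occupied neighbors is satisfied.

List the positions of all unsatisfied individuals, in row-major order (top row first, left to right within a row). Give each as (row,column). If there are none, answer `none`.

(2,1), (2,2), (4,2), (4,3)

(1,2)+ 1/2 ✓
(1,3)+ 1/1 ✓
(1,5)+ 0/0 ✓
(2,1)+ 0/2 ✗
(2,2)# 1/3 ✗
(2,4)+ 1/1 ✓
(3,1)# 2/3 ✓
(3,2)# 3/4 ✓
(3,3)# 2/3 ✓
(3,4)+ 3/4 ✓
(3,5)+ 1/1 ✓
(4,1)# 1/2 ✓
(4,2)+ 0/3 ✗
(4,3)# 1/3 ✗
(4,4)+ 1/2 ✓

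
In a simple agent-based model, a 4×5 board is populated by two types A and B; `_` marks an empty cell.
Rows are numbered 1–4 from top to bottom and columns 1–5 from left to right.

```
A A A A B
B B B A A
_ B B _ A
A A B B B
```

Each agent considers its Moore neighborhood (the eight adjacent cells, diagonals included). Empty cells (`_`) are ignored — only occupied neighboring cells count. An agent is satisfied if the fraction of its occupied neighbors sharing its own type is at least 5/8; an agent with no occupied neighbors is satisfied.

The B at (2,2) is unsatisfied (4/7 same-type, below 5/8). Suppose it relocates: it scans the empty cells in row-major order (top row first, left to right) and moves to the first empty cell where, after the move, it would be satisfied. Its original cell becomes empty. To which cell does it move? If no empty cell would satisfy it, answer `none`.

Vacating (2,2). Empty cells in order:
  (3,1): 2/4 same-type → still unsatisfied.
  (3,4): 5/8 same-type → satisfied — stop here.

(3,4)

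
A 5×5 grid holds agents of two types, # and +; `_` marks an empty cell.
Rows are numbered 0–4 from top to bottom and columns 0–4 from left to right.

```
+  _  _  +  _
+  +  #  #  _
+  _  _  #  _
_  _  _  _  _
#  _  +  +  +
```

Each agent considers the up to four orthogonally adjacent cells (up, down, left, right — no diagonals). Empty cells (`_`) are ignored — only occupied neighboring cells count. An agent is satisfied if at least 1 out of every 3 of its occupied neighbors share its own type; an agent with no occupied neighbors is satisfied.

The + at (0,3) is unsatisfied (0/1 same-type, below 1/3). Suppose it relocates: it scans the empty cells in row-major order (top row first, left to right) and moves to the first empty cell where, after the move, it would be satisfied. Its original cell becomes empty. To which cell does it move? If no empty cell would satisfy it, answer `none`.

Vacating (0,3). Empty cells in order:
  (0,1): 2/2 same-type → satisfied — stop here.

(0,1)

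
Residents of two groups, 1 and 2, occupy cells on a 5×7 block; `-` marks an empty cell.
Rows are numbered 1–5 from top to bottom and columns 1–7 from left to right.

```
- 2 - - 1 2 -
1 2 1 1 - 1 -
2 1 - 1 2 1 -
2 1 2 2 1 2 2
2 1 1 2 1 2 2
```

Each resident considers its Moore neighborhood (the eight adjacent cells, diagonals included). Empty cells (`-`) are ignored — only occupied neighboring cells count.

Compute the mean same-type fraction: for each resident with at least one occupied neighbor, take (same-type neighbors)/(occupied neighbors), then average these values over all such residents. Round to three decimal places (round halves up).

0.448

Row 1: (1,2)2 1/3 · (1,5)1 2/3 · (1,6)2 0/2
Row 2: (2,1)1 1/4 · (2,2)2 2/5 · (2,3)1 3/5 · (2,4)1 3/4 · (2,6)1 2/4
Row 3: (3,1)2 2/5 · (3,2)1 3/7 · (3,4)1 3/6 · (3,5)2 2/7 · (3,6)1 2/5
Row 4: (4,1)2 2/5 · (4,2)1 3/7 · (4,3)2 2/7 · (4,4)2 3/7 · (4,5)1 3/8 · (4,6)2 4/7 · (4,7)2 3/4
Row 5: (5,1)2 1/3 · (5,2)1 2/5 · (5,3)1 2/5 · (5,4)2 2/5 · (5,5)1 1/5 · (5,6)2 3/5 · (5,7)2 3/3
Sum over 27 residents: 1/3 + 2/3 + 0/2 + 1/4 + 2/5 + 3/5 + 3/4 + 2/4 + 2/5 + 3/7 + 3/6 + 2/7 + 2/5 + 2/5 + 3/7 + 2/7 + 3/7 + 3/8 + 4/7 + 3/4 + 1/3 + 2/5 + 2/5 + 2/5 + 1/5 + 3/5 + 3/3 = 10153/840; mean = 10153/840 ÷ 27 = 10153/22680 = 0.447663… → 0.448.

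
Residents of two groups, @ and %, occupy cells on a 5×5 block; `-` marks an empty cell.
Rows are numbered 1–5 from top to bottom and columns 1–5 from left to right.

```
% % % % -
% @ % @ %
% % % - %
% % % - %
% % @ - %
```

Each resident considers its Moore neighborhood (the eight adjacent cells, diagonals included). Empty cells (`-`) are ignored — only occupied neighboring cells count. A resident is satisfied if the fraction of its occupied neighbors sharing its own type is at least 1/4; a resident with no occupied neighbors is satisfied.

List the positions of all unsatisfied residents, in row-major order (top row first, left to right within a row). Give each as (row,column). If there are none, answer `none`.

(2,2), (2,4), (5,3)

Row 1: (1,1)% 2/3 satisfied · (1,2)% 4/5 satisfied · (1,3)% 3/5 satisfied · (1,4)% 3/4 satisfied
Row 2: (2,1)% 4/5 satisfied · (2,2)@ 0/8 not · (2,3)% 5/7 satisfied · (2,4)@ 0/6 not · (2,5)% 2/3 satisfied
Row 3: (3,1)% 4/5 satisfied · (3,2)% 7/8 satisfied · (3,3)% 4/6 satisfied · (3,5)% 2/3 satisfied
Row 4: (4,1)% 5/5 satisfied · (4,2)% 7/8 satisfied · (4,3)% 4/5 satisfied · (4,5)% 2/2 satisfied
Row 5: (5,1)% 3/3 satisfied · (5,2)% 4/5 satisfied · (5,3)@ 0/3 not · (5,5)% 1/1 satisfied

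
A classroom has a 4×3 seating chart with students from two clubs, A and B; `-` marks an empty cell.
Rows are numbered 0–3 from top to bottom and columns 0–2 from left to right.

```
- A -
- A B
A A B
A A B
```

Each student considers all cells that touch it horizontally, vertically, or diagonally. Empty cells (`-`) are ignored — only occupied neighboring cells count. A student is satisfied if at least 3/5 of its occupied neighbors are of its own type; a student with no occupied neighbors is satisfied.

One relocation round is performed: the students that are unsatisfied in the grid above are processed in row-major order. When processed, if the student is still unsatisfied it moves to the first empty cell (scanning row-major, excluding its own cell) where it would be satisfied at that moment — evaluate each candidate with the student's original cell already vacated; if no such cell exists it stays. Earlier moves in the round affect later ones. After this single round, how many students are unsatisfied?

Initially unsatisfied (in order): (0,1), (1,2), (2,1), (2,2), (3,2).
  (0,1) → (0,0).
  (1,2): no empty cell satisfies it; stays.
  (2,1) → (0,1).
  (2,2): no empty cell satisfies it; stays.
  (3,2): no empty cell satisfies it; stays.
Resulting grid:
A A -
- A B
A - B
A A B
Unsatisfied now: (1,2), (2,2), (3,1), (3,2).

4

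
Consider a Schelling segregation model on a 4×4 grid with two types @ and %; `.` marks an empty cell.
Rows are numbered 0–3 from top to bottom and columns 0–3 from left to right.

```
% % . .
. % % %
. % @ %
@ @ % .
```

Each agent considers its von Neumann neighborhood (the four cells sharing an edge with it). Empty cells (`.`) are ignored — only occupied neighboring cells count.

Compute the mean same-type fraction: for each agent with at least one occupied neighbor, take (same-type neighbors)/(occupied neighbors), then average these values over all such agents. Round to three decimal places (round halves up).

Row 0: (0,0)% 1/1 · (0,1)% 2/2
Row 1: (1,1)% 3/3 · (1,2)% 2/3 · (1,3)% 2/2
Row 2: (2,1)% 1/3 · (2,2)@ 0/4 · (2,3)% 1/2
Row 3: (3,0)@ 1/1 · (3,1)@ 1/3 · (3,2)% 0/2
Sum over 11 agents: 1/1 + 2/2 + 3/3 + 2/3 + 2/2 + 1/3 + 0/4 + 1/2 + 1/1 + 1/3 + 0/2 = 41/6; mean = 41/6 ÷ 11 = 41/66 = 0.621212… → 0.621.

0.621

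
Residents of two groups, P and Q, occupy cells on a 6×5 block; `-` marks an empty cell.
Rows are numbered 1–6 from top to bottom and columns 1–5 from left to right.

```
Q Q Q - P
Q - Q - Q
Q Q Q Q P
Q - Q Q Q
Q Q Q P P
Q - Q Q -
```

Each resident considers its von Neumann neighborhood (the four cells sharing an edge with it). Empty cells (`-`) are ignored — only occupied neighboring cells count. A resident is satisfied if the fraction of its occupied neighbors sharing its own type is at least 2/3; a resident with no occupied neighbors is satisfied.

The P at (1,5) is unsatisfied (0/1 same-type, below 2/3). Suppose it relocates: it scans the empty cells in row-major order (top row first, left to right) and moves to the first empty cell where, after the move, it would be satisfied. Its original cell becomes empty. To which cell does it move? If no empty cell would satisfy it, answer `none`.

none

Vacating (1,5). Empty cells in order:
  (1,4): 0/1 same-type → still unsatisfied.
  (2,2): 0/4 same-type → still unsatisfied.
  (2,4): 0/3 same-type → still unsatisfied.
  (4,2): 0/4 same-type → still unsatisfied.
  (6,2): 0/3 same-type → still unsatisfied.
  (6,5): 1/2 same-type → still unsatisfied.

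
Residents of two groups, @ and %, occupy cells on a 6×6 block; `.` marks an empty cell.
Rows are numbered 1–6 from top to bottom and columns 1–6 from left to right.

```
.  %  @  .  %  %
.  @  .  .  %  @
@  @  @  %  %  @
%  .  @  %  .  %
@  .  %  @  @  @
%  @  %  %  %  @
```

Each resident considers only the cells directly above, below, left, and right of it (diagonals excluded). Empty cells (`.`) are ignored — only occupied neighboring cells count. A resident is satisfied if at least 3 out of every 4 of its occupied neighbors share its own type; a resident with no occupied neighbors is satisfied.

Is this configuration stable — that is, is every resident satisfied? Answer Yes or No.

No

(1,2)% 0/2 not
(1,3)@ 0/1 not
(1,5)% 2/2 satisfied
(1,6)% 1/2 not
(2,2)@ 1/2 not
(2,5)% 2/3 not
(2,6)@ 1/3 not
(3,1)@ 1/2 not
(3,2)@ 3/3 satisfied
(3,3)@ 2/3 not
(3,4)% 2/3 not
(3,5)% 2/3 not
(3,6)@ 1/3 not
(4,1)% 0/2 not
(4,3)@ 1/3 not
(4,4)% 1/3 not
(4,6)% 0/2 not
(5,1)@ 0/2 not
(5,3)% 1/3 not
(5,4)@ 1/4 not
(5,5)@ 2/3 not
(5,6)@ 2/3 not
(6,1)% 0/2 not
(6,2)@ 0/2 not
(6,3)% 2/3 not
(6,4)% 2/3 not
(6,5)% 1/3 not
(6,6)@ 1/2 not
For instance (1,2) has only 0/2 same-type neighbors, below 3/4.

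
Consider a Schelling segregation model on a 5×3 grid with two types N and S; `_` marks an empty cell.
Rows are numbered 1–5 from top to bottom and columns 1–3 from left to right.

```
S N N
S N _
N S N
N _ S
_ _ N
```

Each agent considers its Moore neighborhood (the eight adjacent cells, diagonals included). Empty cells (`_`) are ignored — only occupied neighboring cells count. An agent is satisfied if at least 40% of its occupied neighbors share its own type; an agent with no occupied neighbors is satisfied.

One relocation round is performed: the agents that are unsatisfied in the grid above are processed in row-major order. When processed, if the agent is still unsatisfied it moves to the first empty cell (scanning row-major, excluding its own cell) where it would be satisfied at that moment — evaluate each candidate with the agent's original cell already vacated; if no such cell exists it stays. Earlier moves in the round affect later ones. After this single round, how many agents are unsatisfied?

Initially unsatisfied (in order): (1,1), (3,2), (3,3), (4,3), (5,3).
  (1,1): no empty cell satisfies it; stays.
  (3,2): no empty cell satisfies it; stays.
  (3,3) → (2,3).
  (4,3): now satisfied by earlier moves; stays.
  (5,3) → (3,3).
Resulting grid:
S N N
S N N
N S N
N _ S
_ _ _
Unsatisfied now: (1,1), (3,2).

2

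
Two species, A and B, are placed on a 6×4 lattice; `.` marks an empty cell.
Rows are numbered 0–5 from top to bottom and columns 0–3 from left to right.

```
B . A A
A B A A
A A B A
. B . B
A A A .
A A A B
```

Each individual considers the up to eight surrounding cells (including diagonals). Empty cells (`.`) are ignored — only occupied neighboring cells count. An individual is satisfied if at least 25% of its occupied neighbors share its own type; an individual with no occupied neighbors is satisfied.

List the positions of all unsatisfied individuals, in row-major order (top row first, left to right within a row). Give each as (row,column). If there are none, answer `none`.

(0,0)B 1/2 satisfied
(0,2)A 3/4 satisfied
(0,3)A 3/3 satisfied
(1,0)A 2/4 satisfied
(1,1)B 2/7 satisfied
(1,2)A 5/7 satisfied
(1,3)A 4/5 satisfied
(2,0)A 2/4 satisfied
(2,1)A 3/6 satisfied
(2,2)B 3/7 satisfied
(2,3)A 2/4 satisfied
(3,1)B 1/6 not
(3,3)B 1/3 satisfied
(4,0)A 3/4 satisfied
(4,1)A 5/6 satisfied
(4,2)A 3/6 satisfied
(5,0)A 3/3 satisfied
(5,1)A 5/5 satisfied
(5,2)A 3/4 satisfied
(5,3)B 0/2 not

(3,1), (5,3)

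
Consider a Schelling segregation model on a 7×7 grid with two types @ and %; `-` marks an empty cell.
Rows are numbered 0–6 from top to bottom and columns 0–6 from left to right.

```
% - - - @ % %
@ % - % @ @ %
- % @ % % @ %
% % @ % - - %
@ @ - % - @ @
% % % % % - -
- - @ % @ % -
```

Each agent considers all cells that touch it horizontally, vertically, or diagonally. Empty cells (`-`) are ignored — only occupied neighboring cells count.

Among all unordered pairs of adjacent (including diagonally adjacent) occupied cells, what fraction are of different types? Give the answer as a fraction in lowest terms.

Scan each occupied cell's neighbors to the right and below (and the two forward diagonals) so each pair is counted once.
Row 0: %(0,0)–@(1,0)≠ %(0,0)–%(1,1)= @(0,4)–%(0,5)≠ @(0,4)–@(1,4)= @(0,4)–@(1,5)= @(0,4)–%(1,3)≠ %(0,5)–%(0,6)= %(0,5)–@(1,5)≠ %(0,5)–%(1,6)= %(0,5)–@(1,4)≠ %(0,6)–%(1,6)= %(0,6)–@(1,5)≠  → 6/12 unlike.
Row 1: @(1,0)–%(1,1)≠ @(1,0)–%(2,1)≠ %(1,1)–%(2,1)= %(1,1)–@(2,2)≠ %(1,3)–@(1,4)≠ %(1,3)–%(2,3)= %(1,3)–%(2,4)= %(1,3)–@(2,2)≠ @(1,4)–@(1,5)= @(1,4)–%(2,4)≠ @(1,4)–@(2,5)= @(1,4)–%(2,3)≠ @(1,5)–%(1,6)≠ @(1,5)–@(2,5)= @(1,5)–%(2,6)≠ @(1,5)–%(2,4)≠ %(1,6)–%(2,6)= %(1,6)–@(2,5)≠  → 11/18 unlike.
Row 2: %(2,1)–@(2,2)≠ %(2,1)–%(3,1)= %(2,1)–@(3,2)≠ %(2,1)–%(3,0)= @(2,2)–%(2,3)≠ @(2,2)–@(3,2)= @(2,2)–%(3,3)≠ @(2,2)–%(3,1)≠ %(2,3)–%(2,4)= %(2,3)–%(3,3)= %(2,3)–@(3,2)≠ %(2,4)–@(2,5)≠ %(2,4)–%(3,3)= @(2,5)–%(2,6)≠ @(2,5)–%(3,6)≠ %(2,6)–%(3,6)=  → 9/16 unlike.
Row 3: %(3,0)–%(3,1)= %(3,0)–@(4,0)≠ %(3,0)–@(4,1)≠ %(3,1)–@(3,2)≠ %(3,1)–@(4,1)≠ %(3,1)–@(4,0)≠ @(3,2)–%(3,3)≠ @(3,2)–%(4,3)≠ @(3,2)–@(4,1)= %(3,3)–%(4,3)= %(3,6)–@(4,6)≠ %(3,6)–@(4,5)≠  → 9/12 unlike.
Row 4: @(4,0)–@(4,1)= @(4,0)–%(5,0)≠ @(4,0)–%(5,1)≠ @(4,1)–%(5,1)≠ @(4,1)–%(5,2)≠ @(4,1)–%(5,0)≠ %(4,3)–%(5,3)= %(4,3)–%(5,4)= %(4,3)–%(5,2)= @(4,5)–@(4,6)= @(4,5)–%(5,4)≠  → 6/11 unlike.
Row 5: %(5,0)–%(5,1)= %(5,1)–%(5,2)= %(5,1)–@(6,2)≠ %(5,2)–%(5,3)= %(5,2)–@(6,2)≠ %(5,2)–%(6,3)= %(5,3)–%(5,4)= %(5,3)–%(6,3)= %(5,3)–@(6,4)≠ %(5,3)–@(6,2)≠ %(5,4)–@(6,4)≠ %(5,4)–%(6,5)= %(5,4)–%(6,3)=  → 5/13 unlike.
Row 6: @(6,2)–%(6,3)≠ %(6,3)–@(6,4)≠ @(6,4)–%(6,5)≠  → 3/3 unlike.
Total adjacent occupied pairs: 85; unlike-type pairs: 49.
49/85 is already in lowest terms.

49/85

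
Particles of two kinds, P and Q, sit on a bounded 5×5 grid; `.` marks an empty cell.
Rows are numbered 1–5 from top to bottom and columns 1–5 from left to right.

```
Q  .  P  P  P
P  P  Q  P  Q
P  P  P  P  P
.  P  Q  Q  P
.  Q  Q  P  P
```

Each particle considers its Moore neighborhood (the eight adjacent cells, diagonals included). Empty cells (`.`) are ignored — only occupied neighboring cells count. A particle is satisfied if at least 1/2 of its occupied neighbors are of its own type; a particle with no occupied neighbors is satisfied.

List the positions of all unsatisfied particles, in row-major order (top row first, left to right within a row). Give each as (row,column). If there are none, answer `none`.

Row 1: (1,1)Q 0/2 unhappy · (1,3)P 3/4 ok · (1,4)P 3/5 ok · (1,5)P 2/3 ok
Row 2: (2,1)P 3/4 ok · (2,2)P 5/7 ok · (2,3)Q 0/7 unhappy · (2,4)P 6/8 ok · (2,5)Q 0/5 unhappy
Row 3: (3,1)P 4/4 ok · (3,2)P 5/7 ok · (3,3)P 5/8 ok · (3,4)P 4/8 ok · (3,5)P 3/5 ok
Row 4: (4,2)P 3/6 ok · (4,3)Q 3/8 unhappy · (4,4)Q 2/8 unhappy · (4,5)P 4/5 ok
Row 5: (5,2)Q 2/3 ok · (5,3)Q 3/5 ok · (5,4)P 2/5 unhappy · (5,5)P 2/3 ok

(1,1), (2,3), (2,5), (4,3), (4,4), (5,4)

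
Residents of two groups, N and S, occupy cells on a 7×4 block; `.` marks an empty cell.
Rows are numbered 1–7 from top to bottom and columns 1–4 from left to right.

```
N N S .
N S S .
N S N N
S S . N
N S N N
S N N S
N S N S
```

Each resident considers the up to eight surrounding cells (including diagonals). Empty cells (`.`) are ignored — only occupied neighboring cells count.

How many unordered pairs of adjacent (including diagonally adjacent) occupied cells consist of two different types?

Scan each occupied cell's neighbors to the right and below (and the two forward diagonals) so each pair is counted once.
Row 1: N(1,1)–N(1,2)= N(1,1)–N(2,1)= N(1,1)–S(2,2)≠ N(1,2)–S(1,3)≠ N(1,2)–S(2,2)≠ N(1,2)–S(2,3)≠ N(1,2)–N(2,1)= S(1,3)–S(2,3)= S(1,3)–S(2,2)=  → 4/9 unlike.
Row 2: N(2,1)–S(2,2)≠ N(2,1)–N(3,1)= N(2,1)–S(3,2)≠ S(2,2)–S(2,3)= S(2,2)–S(3,2)= S(2,2)–N(3,3)≠ S(2,2)–N(3,1)≠ S(2,3)–N(3,3)≠ S(2,3)–N(3,4)≠ S(2,3)–S(3,2)=  → 6/10 unlike.
Row 3: N(3,1)–S(3,2)≠ N(3,1)–S(4,1)≠ N(3,1)–S(4,2)≠ S(3,2)–N(3,3)≠ S(3,2)–S(4,2)= S(3,2)–S(4,1)= N(3,3)–N(3,4)= N(3,3)–N(4,4)= N(3,3)–S(4,2)≠ N(3,4)–N(4,4)=  → 5/10 unlike.
Row 4: S(4,1)–S(4,2)= S(4,1)–N(5,1)≠ S(4,1)–S(5,2)= S(4,2)–S(5,2)= S(4,2)–N(5,3)≠ S(4,2)–N(5,1)≠ N(4,4)–N(5,4)= N(4,4)–N(5,3)=  → 3/8 unlike.
Row 5: N(5,1)–S(5,2)≠ N(5,1)–S(6,1)≠ N(5,1)–N(6,2)= S(5,2)–N(5,3)≠ S(5,2)–N(6,2)≠ S(5,2)–N(6,3)≠ S(5,2)–S(6,1)= N(5,3)–N(5,4)= N(5,3)–N(6,3)= N(5,3)–S(6,4)≠ N(5,3)–N(6,2)= N(5,4)–S(6,4)≠ N(5,4)–N(6,3)=  → 7/13 unlike.
Row 6: S(6,1)–N(6,2)≠ S(6,1)–N(7,1)≠ S(6,1)–S(7,2)= N(6,2)–N(6,3)= N(6,2)–S(7,2)≠ N(6,2)–N(7,3)= N(6,2)–N(7,1)= N(6,3)–S(6,4)≠ N(6,3)–N(7,3)= N(6,3)–S(7,4)≠ N(6,3)–S(7,2)≠ S(6,4)–S(7,4)= S(6,4)–N(7,3)≠  → 7/13 unlike.
Row 7: N(7,1)–S(7,2)≠ S(7,2)–N(7,3)≠ N(7,3)–S(7,4)≠  → 3/3 unlike.
Total adjacent occupied pairs: 66; unlike-type pairs: 35.

35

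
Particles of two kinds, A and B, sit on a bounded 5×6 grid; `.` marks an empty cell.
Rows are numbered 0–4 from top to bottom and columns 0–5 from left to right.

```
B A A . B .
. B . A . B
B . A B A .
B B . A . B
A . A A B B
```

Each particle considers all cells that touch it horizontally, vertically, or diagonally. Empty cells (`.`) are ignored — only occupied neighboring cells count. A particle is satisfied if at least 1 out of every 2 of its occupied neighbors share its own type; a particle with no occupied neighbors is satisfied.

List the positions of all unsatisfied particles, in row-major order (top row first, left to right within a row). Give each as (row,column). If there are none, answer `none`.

(0,1), (1,1), (2,2), (2,3), (2,4), (3,1), (4,0)

Row 0: (0,0)B 1/2 ✓ · (0,1)A 1/3 ✗ · (0,2)A 2/3 ✓ · (0,4)B 1/2 ✓
Row 1: (1,1)B 2/5 ✗ · (1,3)A 3/5 ✓ · (1,5)B 1/2 ✓
Row 2: (2,0)B 3/3 ✓ · (2,2)A 2/5 ✗ · (2,3)B 0/4 ✗ · (2,4)A 2/5 ✗
Row 3: (3,0)B 2/3 ✓ · (3,1)B 2/5 ✗ · (3,3)A 4/6 ✓ · (3,5)B 2/3 ✓
Row 4: (4,0)A 0/2 ✗ · (4,2)A 2/3 ✓ · (4,3)A 2/3 ✓ · (4,4)B 2/4 ✓ · (4,5)B 2/2 ✓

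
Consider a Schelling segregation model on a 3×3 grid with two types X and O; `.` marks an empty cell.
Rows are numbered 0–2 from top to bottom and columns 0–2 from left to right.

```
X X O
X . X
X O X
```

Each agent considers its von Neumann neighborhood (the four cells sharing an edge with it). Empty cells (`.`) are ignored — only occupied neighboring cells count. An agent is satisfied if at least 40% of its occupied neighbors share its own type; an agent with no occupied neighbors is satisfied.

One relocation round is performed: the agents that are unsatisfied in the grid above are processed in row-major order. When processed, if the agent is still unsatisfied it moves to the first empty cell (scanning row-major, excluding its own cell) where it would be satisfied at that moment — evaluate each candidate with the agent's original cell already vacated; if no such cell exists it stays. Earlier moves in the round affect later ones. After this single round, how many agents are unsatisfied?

Initially unsatisfied (in order): (0,2), (2,1).
  (0,2): no empty cell satisfies it; stays.
  (2,1): no empty cell satisfies it; stays.
Resulting grid:
X X O
X . X
X O X
Unsatisfied now: (0,2), (2,1).

2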